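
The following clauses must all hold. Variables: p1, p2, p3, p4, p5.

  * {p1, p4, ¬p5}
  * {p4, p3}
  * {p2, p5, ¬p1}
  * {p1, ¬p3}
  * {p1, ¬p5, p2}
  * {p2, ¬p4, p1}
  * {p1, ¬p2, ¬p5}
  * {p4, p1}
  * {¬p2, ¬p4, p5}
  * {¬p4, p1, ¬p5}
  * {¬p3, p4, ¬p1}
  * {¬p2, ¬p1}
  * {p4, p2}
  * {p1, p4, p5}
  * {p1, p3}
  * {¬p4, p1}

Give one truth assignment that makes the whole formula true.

Set p1 = True and propagate.
  then p2 is forced to False.
  then p5 is forced to True.
  then p4 is forced to True.
p3 is now unconstrained; take p3 = False.
Every clause has at least one true literal under this assignment.
Check each clause:
  1. {p1, p4, ¬p5} — p1 is true.
  2. {p4, p3} — p4 is true.
  3. {p5, ¬p1, p2} — p5 is true.
  4. {¬p3, p1} — p1 is true.
  5. {p1, p2, ¬p5} — p1 is true.
  6. {¬p4, p1, p2} — p1 is true.
  7. {¬p2, ¬p5, p1} — p1 is true.
  8. {p1, p4} — p1 is true.
  9. {p5, ¬p2, ¬p4} — p5 is true.
  10. {p1, ¬p5, ¬p4} — p1 is true.
  11. {¬p1, p4, ¬p3} — p4 is true.
  12. {¬p1, ¬p2} — ¬p2 is true.
  13. {p4, p2} — p4 is true.
  14. {p4, p1, p5} — p1 is true.
  15. {p1, p3} — p1 is true.
  16. {¬p4, p1} — p1 is true.

p1=T  p2=F  p3=F  p4=T  p5=T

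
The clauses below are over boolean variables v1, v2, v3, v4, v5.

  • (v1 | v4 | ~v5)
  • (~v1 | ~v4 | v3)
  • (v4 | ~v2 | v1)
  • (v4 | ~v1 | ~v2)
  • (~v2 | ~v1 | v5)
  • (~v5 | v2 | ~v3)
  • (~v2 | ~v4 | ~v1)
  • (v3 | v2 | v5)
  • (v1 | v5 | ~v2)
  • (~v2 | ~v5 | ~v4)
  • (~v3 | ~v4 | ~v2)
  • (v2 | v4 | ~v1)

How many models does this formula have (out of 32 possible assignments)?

4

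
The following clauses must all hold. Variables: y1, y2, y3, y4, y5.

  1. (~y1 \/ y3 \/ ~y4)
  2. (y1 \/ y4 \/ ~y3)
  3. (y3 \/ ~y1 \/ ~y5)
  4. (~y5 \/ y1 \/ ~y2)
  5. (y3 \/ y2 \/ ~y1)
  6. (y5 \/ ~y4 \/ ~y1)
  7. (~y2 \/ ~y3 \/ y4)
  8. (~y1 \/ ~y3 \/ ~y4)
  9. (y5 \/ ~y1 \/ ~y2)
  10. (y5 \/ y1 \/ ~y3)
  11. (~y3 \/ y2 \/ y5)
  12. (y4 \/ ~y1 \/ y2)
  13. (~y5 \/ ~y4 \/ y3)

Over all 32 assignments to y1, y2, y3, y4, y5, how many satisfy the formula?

6

The models are:
  y1=F y2=F y3=F y4=F y5=F
  y1=F y2=F y3=F y4=F y5=T
  y1=F y2=F y3=F y4=T y5=F
  y1=F y2=F y3=T y4=T y5=T
  y1=F y2=T y3=F y4=F y5=F
  y1=F y2=T y3=F y4=T y5=F
That's 6 in total.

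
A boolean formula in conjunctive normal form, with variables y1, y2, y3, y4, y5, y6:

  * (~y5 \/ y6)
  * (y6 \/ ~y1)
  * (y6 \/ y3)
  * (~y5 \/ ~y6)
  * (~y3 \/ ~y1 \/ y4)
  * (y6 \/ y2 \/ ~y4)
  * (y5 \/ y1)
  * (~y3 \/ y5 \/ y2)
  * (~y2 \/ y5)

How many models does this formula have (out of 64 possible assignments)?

The models are:
  y1=T y2=F y3=F y4=F y5=F y6=T
  y1=T y2=F y3=F y4=T y5=F y6=T
That's 2 in total.

2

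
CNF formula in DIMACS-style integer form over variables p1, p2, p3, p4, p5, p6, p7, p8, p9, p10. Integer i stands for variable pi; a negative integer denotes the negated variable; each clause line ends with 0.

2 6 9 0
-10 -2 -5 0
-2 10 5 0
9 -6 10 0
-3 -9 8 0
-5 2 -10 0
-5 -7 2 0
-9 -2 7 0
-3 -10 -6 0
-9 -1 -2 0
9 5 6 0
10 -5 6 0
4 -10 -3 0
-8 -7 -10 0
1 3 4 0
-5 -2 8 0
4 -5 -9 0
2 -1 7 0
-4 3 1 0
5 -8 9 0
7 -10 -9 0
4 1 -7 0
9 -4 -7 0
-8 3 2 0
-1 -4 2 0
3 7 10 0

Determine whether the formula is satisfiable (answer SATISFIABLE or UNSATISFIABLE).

SATISFIABLE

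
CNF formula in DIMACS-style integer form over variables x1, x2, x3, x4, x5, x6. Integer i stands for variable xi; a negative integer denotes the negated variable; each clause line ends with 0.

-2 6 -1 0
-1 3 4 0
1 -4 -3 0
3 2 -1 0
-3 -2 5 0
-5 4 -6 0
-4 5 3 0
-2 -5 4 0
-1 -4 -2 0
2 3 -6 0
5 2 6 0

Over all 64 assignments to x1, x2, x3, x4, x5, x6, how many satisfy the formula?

Case analysis on x2 and x3:
  x2=1, x3=1: a clause becomes empty — 0.
  x2=1, x3=0: remaining (x1,x4,x5,x6) ∈ {(0,0,0,0); (0,0,0,1); (0,1,1,0); (0,1,1,1)} — 4.
  x2=0, x3=1: 7 of the 16 assignments to (x1,x4,x5,x6) work.
  x2=0, x3=0: remaining (x1,x4,x5,x6) ∈ {(0,0,1,0); (0,1,1,0)} — 2.
Total: 0 + 4 + 7 + 2 = 13.

13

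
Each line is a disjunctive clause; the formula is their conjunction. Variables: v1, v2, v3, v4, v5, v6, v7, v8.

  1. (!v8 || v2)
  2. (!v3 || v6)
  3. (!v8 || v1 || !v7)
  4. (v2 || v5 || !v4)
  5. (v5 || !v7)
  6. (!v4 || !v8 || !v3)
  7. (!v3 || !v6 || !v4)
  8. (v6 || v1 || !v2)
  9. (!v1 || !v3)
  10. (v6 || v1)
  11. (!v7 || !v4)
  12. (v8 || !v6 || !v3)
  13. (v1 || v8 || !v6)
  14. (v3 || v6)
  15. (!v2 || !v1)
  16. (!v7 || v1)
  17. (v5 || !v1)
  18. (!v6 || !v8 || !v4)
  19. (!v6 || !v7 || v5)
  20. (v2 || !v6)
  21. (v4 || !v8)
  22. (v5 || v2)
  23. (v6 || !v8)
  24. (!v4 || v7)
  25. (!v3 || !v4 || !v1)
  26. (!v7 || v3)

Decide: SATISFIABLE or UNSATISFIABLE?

v6 = True:
  propagation gives v2=True, v1=False, v8=True, v7=False; an empty clause results — contradiction.
v6 = False:
  propagation gives v3=False; an empty clause results — contradiction.
Every branch closes, so no satisfying assignment exists.

UNSATISFIABLE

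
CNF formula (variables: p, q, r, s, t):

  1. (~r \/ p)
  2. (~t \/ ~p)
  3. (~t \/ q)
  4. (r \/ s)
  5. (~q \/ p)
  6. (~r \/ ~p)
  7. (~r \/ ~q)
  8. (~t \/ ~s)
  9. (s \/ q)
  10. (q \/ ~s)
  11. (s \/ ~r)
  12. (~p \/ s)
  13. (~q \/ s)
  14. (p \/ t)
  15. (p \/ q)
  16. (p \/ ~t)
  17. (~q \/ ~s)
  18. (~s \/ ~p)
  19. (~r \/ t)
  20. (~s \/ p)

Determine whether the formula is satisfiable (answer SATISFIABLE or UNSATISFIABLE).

UNSATISFIABLE

p = True:
  propagation gives t=False, r=False, s=True; an empty clause results — contradiction.
p = False:
  propagation gives r=False, s=True; an empty clause results — contradiction.
Every branch closes, so no satisfying assignment exists.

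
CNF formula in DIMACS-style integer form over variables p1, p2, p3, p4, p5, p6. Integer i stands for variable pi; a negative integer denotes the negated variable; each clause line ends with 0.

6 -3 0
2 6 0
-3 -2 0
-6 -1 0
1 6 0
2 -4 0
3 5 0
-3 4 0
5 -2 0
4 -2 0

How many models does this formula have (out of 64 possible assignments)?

The models are:
  p1=F p2=F p3=F p4=F p5=T p6=T
  p1=F p2=T p3=F p4=T p5=T p6=T
  p1=T p2=T p3=F p4=T p5=T p6=F
That's 3 in total.

3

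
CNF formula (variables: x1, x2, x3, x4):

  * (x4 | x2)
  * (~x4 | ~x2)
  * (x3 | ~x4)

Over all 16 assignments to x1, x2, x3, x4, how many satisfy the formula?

Satisfying assignments:
  x1=0 x2=0 x3=1 x4=1
  x1=0 x2=1 x3=0 x4=0
  x1=0 x2=1 x3=1 x4=0
  x1=1 x2=0 x3=1 x4=1
  x1=1 x2=1 x3=0 x4=0
  x1=1 x2=1 x3=1 x4=0
That's 6 in total.

6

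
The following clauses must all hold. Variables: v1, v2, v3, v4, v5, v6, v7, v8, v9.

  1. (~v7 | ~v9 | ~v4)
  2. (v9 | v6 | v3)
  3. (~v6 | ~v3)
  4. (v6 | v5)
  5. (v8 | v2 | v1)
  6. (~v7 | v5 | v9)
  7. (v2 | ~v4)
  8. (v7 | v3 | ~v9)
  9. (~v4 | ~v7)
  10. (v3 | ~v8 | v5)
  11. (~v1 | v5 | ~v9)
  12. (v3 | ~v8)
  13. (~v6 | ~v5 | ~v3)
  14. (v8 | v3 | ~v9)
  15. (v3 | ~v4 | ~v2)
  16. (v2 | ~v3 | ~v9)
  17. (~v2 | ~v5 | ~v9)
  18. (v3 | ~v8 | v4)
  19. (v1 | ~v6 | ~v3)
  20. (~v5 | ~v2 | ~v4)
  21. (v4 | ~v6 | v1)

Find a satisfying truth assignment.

v1=F, v2=T, v3=T, v4=F, v5=T, v6=F, v7=T, v8=F, v9=F

Branch on v1: take v1 = False.
Branch on v2: take v2 = True.
Set v3 = True and propagate.
  then v6 is forced to False.
  then v5 is forced to True.
  then v9 is forced to False.
  then v4 is forced to False.
v7, v8 are now unconstrained; take v7 = True, v8 = False.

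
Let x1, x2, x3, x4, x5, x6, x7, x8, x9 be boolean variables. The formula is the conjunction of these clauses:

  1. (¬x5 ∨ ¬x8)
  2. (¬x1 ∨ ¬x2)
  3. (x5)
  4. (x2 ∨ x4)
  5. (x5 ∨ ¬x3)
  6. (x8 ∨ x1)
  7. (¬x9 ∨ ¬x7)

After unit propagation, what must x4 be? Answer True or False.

(x5) stands alone — x5 = True.
(¬x8 ∨ ¬x5): since x5 = True, the clause reduces to (¬x8). x8 = False.
(x1 ∨ x8): since x8 = False, the clause reduces to (x1). x1 = True.
In (¬x1 ∨ ¬x2), ¬x1 is now false; ¬x2 must hold, so x2 = False.
(x2 ∨ x4) with x2 = False leaves only x4, so x4 = True.

True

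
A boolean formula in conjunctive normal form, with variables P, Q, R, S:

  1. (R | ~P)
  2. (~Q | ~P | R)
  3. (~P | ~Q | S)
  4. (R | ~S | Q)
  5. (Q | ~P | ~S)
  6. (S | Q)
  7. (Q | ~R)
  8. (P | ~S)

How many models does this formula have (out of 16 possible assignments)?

The models are:
  P=F Q=T R=F S=F
  P=F Q=T R=T S=F
  P=T Q=T R=T S=T
Count: 3.

3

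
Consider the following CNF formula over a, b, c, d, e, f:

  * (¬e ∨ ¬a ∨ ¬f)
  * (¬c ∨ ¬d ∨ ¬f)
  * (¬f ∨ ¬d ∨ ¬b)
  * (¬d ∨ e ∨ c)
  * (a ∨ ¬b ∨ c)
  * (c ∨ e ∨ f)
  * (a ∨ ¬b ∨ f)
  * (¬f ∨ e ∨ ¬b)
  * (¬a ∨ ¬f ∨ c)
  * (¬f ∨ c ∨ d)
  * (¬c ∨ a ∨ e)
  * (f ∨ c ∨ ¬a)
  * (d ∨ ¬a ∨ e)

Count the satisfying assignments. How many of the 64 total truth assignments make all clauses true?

Split on f, then c.
  f=1, c=1: remaining (a,b,d,e) ∈ {(0,0,0,1); (0,1,0,1)} — 2.
  f=1, c=0: remaining (a,b,d,e) ∈ {(0,0,1,1)} — 1.
  f=0, c=1: 8 of the 16 assignments to (a,b,d,e) work.
  f=0, c=0: remaining (a,b,d,e) ∈ {(0,0,0,1); (0,0,1,1)} — 2.
Total: 2 + 1 + 8 + 2 = 13.

13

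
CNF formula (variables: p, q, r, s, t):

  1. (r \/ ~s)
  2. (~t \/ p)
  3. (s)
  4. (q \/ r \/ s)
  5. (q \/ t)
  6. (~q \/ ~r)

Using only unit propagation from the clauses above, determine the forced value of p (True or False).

True

(s) is a unit clause: s = True.
In (~s \/ r), ~s is now false; r must hold, so r = True.
(~q \/ ~r): since r = True, the clause reduces to (~q). q = False.
From (q \/ t) and q = False: t = True.
In (p \/ ~t), ~t is now false; p must hold, so p = True.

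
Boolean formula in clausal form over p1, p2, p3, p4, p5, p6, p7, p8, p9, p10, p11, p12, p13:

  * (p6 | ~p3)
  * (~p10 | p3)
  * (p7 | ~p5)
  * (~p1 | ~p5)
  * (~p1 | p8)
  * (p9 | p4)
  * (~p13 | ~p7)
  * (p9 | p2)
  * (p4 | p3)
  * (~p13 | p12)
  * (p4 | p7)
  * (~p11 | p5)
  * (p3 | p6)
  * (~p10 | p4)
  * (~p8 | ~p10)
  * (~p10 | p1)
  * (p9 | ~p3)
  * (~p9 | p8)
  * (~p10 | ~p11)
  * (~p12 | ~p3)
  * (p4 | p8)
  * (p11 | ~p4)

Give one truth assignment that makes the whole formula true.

p1=True, p2=True, p3=True, p4=False, p5=False, p6=True, p7=True, p8=True, p9=True, p10=False, p11=False, p12=False, p13=False

Pure literal: p2 appears only positively; assign p2 = True.
p6 occurs only positively in the remaining clauses — set p6 = True.
Try p1 = True.
  then p5 is forced to False.
  then p8 is forced to True.
  then p11 is forced to False.
  then p10 is forced to False.
  then p4 is forced to False.
  then p9 is forced to True.
  then p3 is forced to True.
  then p7 is forced to True.
  then p13 is forced to False.
  then p12 is forced to False.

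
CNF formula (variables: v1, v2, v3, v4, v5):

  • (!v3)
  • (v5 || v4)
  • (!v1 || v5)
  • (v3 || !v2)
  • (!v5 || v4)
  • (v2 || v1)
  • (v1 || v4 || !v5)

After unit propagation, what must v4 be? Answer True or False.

True

Unit clause (!v3) sets v3 = False.
(!v2 || v3) with v3 = False leaves only !v2, so v2 = False.
(v1 || v2): since v2 = False, the clause reduces to (v1). v1 = True.
In (v5 || !v1), !v1 is now false; v5 must hold, so v5 = True.
(v4 || !v5) with v5 = True leaves only v4, so v4 = True.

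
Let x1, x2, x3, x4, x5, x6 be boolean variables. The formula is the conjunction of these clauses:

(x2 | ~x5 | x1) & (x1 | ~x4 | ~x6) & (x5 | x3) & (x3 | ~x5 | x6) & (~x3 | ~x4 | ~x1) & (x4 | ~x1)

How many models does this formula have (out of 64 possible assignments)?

Split on x1, then x3.
  x1=T, x3=T: a clause becomes empty — 0.
  x1=T, x3=F: remaining (x2,x4,x5,x6) ∈ {(F,T,T,T); (T,T,T,T)} — 2.
  x1=F, x3=T: 9 of the 16 assignments to (x2,x4,x5,x6) work.
  x1=F, x3=F: remaining (x2,x4,x5,x6) ∈ {(T,F,T,T)} — 1.
Total: 0 + 2 + 9 + 1 = 12.

12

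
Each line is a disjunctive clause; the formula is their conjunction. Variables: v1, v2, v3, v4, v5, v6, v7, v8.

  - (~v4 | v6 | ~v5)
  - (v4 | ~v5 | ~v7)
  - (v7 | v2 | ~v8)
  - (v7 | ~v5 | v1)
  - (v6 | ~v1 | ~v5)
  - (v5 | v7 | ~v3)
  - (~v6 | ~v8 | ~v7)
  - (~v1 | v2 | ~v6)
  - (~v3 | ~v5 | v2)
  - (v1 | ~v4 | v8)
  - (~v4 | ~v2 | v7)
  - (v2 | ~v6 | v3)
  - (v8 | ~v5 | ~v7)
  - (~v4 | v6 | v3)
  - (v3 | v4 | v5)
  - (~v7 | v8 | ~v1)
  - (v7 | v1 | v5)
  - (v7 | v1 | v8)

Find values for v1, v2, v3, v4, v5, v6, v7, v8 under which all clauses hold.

Branch on v1: take v1 = False.
Try v2 = True.
For the remaining variables, v3 = True, v4 = False, v5 = False, v6 = False, v7 = True, v8 = False works.

v1 = 0  v2 = 1  v3 = 1  v4 = 0  v5 = 0  v6 = 0  v7 = 1  v8 = 0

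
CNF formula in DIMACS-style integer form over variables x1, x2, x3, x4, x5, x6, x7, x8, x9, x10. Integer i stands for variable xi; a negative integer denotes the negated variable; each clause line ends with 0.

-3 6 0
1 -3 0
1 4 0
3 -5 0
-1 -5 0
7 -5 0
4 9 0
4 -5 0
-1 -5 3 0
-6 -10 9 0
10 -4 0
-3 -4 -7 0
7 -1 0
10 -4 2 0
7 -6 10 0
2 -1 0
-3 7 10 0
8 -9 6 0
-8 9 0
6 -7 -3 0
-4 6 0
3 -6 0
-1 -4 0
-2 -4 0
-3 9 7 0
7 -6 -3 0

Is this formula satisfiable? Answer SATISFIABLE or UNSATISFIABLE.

SATISFIABLE

Pure literal: x5 appears only negated; assign x5 = False.
Set x1 = True and propagate.
  then x7 is forced to True.
  then x2 is forced to True.
  then x4 is forced to False.
  then x9 is forced to True.
Branch on x3: take x3 = False.
  then x6 is forced to False.
  then x8 is forced to True.
x10 is now unconstrained; take x10 = True.
So x1=True, x2=True, x3=False, x4=False, x5=False, x6=False, x7=True, x8=True, x9=True, x10=True is a satisfying assignment.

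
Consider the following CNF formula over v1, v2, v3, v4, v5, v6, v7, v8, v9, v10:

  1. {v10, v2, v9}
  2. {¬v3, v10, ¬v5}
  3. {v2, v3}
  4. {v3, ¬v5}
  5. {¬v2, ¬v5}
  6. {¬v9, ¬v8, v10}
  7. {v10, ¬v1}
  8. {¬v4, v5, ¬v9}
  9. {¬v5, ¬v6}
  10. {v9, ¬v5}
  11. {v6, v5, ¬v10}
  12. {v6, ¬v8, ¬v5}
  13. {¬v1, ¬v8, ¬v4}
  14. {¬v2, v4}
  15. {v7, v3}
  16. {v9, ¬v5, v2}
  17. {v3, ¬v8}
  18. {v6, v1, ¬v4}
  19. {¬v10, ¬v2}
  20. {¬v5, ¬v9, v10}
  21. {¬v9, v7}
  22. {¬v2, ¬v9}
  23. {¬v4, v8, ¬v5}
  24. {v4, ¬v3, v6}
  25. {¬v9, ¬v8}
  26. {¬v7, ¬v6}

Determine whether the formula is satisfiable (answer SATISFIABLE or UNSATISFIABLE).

Branch on v1: take v1 = False.
Branch on v2: take v2 = True.
  then v5 is forced to False.
  then v4 is forced to True.
  then v9 is forced to False.
  then v6 is forced to True.
  then v10 is forced to False.
  then v7 is forced to False.
  then v3 is forced to True.
v8 is now unconstrained; take v8 = False.
So v1=F  v2=T  v3=T  v4=T  v5=F  v6=T  v7=F  v8=F  v9=F  v10=F is a satisfying assignment.

SATISFIABLE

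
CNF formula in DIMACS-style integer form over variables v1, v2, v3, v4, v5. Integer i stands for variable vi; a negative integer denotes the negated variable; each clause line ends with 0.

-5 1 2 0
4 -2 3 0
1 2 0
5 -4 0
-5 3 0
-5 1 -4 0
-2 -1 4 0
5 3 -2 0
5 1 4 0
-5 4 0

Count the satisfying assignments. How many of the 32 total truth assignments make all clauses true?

Satisfying assignments:
  v1=T v2=F v3=F v4=F v5=F
  v1=T v2=F v3=T v4=F v5=F
  v1=T v2=F v3=T v4=T v5=T
  v1=T v2=T v3=T v4=T v5=T
Count: 4.

4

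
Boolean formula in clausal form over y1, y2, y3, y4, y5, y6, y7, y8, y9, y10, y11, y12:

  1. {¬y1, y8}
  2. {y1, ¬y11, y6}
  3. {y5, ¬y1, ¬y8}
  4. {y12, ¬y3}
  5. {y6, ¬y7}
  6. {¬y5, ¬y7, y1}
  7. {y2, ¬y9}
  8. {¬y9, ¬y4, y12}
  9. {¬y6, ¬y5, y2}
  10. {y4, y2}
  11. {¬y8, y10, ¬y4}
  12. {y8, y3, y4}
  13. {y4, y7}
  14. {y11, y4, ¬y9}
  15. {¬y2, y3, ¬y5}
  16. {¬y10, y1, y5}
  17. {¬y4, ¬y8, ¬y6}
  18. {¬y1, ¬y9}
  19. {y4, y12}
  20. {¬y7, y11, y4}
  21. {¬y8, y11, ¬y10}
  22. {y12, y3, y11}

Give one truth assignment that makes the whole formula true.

y1 = 1, y2 = 0, y3 = 0, y4 = 1, y5 = 1, y6 = 0, y7 = 0, y8 = 1, y9 = 0, y10 = 1, y11 = 1, y12 = 0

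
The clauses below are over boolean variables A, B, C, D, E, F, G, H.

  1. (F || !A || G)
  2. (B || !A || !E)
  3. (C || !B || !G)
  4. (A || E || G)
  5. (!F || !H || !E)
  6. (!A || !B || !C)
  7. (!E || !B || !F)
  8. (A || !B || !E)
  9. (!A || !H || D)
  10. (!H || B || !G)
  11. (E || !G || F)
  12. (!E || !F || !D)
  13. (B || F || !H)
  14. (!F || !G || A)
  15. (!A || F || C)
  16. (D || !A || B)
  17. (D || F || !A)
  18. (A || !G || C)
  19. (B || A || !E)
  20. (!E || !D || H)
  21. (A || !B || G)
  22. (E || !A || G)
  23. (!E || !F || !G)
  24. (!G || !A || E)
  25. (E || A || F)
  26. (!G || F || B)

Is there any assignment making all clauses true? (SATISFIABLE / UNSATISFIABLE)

UNSATISFIABLE

A = True:
  F = True:
    E = True:
      propagation gives B=True; contradiction.
    E = False:
      propagation gives G=True; contradiction.
  F = False:
    propagation gives G=True, E=True, B=True, C=True; an empty clause results — contradiction.
A = False:
  E = True:
    propagation gives B=False; an empty clause results — contradiction.
  E = False:
    propagation gives G=True, F=True; an empty clause results — contradiction.
Every branch closes, so no satisfying assignment exists.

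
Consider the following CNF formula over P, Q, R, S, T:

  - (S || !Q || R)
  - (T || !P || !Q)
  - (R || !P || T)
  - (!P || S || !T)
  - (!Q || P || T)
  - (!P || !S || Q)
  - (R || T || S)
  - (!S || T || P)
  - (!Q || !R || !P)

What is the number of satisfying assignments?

10

Split on P, then T.
  P=1, T=1: remaining (Q,R,S) ∈ {(1,0,1)} — 1.
  P=1, T=0: remaining (Q,R,S) ∈ {(0,1,0)} — 1.
  P=0, T=1: 7 of the 8 assignments to (Q,R,S) work.
  P=0, T=0: remaining (Q,R,S) ∈ {(0,1,0)} — 1.
Total: 1 + 1 + 7 + 1 = 10.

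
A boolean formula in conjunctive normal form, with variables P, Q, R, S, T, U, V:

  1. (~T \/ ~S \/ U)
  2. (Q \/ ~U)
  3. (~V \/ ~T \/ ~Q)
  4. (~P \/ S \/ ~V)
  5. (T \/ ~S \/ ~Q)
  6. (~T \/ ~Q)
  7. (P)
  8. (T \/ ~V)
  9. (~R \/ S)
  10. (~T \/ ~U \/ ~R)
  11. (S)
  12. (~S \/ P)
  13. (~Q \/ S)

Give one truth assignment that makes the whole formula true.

P=1, Q=0, R=0, S=1, T=0, U=0, V=0

The clause (P) is unit: P must be True.
The clause (S) is unit: S must be True.
R occurs only negated in the remaining clauses — set R = False.
V occurs only negated in the remaining clauses — set V = False.
Set Q = False and propagate.
  then U is forced to False.
  then T is forced to False.
Every clause has at least one true literal under this assignment.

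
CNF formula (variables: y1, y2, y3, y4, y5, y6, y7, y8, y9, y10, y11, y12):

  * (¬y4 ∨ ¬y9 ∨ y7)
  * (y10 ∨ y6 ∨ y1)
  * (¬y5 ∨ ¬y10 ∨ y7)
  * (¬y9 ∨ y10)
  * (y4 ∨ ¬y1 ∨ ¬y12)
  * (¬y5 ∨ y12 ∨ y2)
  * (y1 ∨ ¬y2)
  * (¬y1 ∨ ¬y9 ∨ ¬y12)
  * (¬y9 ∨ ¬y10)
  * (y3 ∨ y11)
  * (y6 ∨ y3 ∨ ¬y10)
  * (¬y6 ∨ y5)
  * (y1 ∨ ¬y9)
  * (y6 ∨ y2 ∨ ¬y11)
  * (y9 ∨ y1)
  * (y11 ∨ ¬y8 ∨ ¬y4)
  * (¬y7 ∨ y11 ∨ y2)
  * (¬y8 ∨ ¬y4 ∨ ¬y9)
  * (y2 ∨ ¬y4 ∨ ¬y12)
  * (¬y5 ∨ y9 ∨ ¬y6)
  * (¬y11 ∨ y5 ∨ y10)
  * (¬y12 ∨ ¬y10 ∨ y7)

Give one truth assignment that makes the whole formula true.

y1=T  y2=T  y3=T  y4=T  y5=T  y6=F  y7=F  y8=F  y9=F  y10=F  y11=T  y12=T

Check each clause:
  1. (y7 ∨ ¬y4 ∨ ¬y9) — ¬y9 is true.
  2. (y6 ∨ y1 ∨ y10) — y1 is true.
  3. (¬y5 ∨ y7 ∨ ¬y10) — ¬y10 is true.
  4. (¬y9 ∨ y10) — ¬y9 is true.
  5. (¬y1 ∨ ¬y12 ∨ y4) — y4 is true.
  6. (y2 ∨ y12 ∨ ¬y5) — y2 is true.
  7. (y1 ∨ ¬y2) — y1 is true.
  8. (¬y12 ∨ ¬y1 ∨ ¬y9) — ¬y9 is true.
  9. (¬y10 ∨ ¬y9) — ¬y10 is true.
  10. (y3 ∨ y11) — y3 is true.
  11. (y3 ∨ y6 ∨ ¬y10) — y3 is true.
  12. (¬y6 ∨ y5) — ¬y6 is true.
  13. (¬y9 ∨ y1) — y1 is true.
  14. (y6 ∨ ¬y11 ∨ y2) — y2 is true.
  15. (y9 ∨ y1) — y1 is true.
  16. (y11 ∨ ¬y8 ∨ ¬y4) — ¬y8 is true.
  17. (¬y7 ∨ y11 ∨ y2) — ¬y7 is true.
  18. (¬y9 ∨ ¬y4 ∨ ¬y8) — ¬y8 is true.
  19. (¬y4 ∨ ¬y12 ∨ y2) — y2 is true.
  20. (¬y5 ∨ ¬y6 ∨ y9) — ¬y6 is true.
  21. (¬y11 ∨ y10 ∨ y5) — y5 is true.
  22. (y7 ∨ ¬y12 ∨ ¬y10) — ¬y10 is true.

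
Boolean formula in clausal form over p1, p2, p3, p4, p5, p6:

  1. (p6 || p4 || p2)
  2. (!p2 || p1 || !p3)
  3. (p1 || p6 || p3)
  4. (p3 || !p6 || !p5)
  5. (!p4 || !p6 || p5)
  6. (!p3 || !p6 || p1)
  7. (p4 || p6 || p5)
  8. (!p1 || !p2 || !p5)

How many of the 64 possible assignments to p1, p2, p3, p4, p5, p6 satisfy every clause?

16

Case analysis on p6 and p1:
  p6=T, p1=T: 6 of the 16 assignments to (p2,p3,p4,p5) work.
  p6=T, p1=F: remaining (p2,p3,p4,p5) ∈ {(F,F,F,F); (T,F,F,F)} — 2.
  p6=F, p1=T: p3 free; 3 ways for (p2,p4,p5) × 2^1 = 6.
  p6=F, p1=F: remaining (p2,p3,p4,p5) ∈ {(F,T,T,F); (F,T,T,T)} — 2.
Total: 6 + 2 + 6 + 2 = 16.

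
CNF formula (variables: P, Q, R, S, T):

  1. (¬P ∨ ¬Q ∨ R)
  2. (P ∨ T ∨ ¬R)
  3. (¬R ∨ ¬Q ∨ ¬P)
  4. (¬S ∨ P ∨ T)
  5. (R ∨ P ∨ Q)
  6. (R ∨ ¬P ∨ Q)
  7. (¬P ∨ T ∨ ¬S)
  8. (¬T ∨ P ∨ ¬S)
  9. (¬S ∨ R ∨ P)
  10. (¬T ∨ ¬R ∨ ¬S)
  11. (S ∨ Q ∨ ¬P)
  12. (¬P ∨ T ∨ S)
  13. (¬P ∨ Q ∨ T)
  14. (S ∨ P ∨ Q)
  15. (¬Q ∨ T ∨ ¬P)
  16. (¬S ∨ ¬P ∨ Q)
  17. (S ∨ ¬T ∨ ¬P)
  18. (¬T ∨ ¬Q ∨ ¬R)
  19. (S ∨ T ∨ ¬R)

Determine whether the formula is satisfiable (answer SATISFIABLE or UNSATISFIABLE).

Branch on P: take P = False.
Branch on Q: take Q = True.
Try R = False.
  then S is forced to False.
T is now unconstrained; take T = False.
Every clause has at least one true literal under this assignment.
So P=False, Q=True, R=False, S=False, T=False is a satisfying assignment.

SATISFIABLE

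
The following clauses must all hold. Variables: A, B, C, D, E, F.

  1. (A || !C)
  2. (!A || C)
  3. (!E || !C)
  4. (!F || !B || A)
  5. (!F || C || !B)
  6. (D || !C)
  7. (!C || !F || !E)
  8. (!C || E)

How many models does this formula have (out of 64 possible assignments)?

12

Split on C, then A.
  C=T, A=T: a clause becomes empty — 0.
  C=T, A=F: a clause becomes empty — 0.
  C=F, A=T: a clause becomes empty — 0.
  C=F, A=F: D, E free; 3 ways for (B,F) × 2^2 = 12.
Total: 0 + 0 + 0 + 12 = 12.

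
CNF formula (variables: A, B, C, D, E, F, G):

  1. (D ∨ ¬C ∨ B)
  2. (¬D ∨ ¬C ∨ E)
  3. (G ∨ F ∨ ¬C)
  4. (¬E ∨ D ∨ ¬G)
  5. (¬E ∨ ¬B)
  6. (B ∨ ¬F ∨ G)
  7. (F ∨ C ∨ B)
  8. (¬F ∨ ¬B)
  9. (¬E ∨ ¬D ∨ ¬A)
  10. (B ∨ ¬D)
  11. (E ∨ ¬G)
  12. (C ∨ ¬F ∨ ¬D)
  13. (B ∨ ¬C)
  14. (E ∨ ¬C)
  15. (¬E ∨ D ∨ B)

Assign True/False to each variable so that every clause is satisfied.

A=F  B=T  C=F  D=F  E=F  F=F  G=F

Check each clause:
  1. (B ∨ D ∨ ¬C) — B is true.
  2. (E ∨ ¬D ∨ ¬C) — ¬D is true.
  3. (G ∨ ¬C ∨ F) — ¬C is true.
  4. (¬E ∨ ¬G ∨ D) — ¬G is true.
  5. (¬E ∨ ¬B) — ¬E is true.
  6. (G ∨ B ∨ ¬F) — ¬F is true.
  7. (F ∨ B ∨ C) — B is true.
  8. (¬B ∨ ¬F) — ¬F is true.
  9. (¬D ∨ ¬A ∨ ¬E) — ¬E is true.
  10. (B ∨ ¬D) — B is true.
  11. (¬G ∨ E) — ¬G is true.
  12. (¬F ∨ ¬D ∨ C) — ¬F is true.
  13. (B ∨ ¬C) — B is true.
  14. (E ∨ ¬C) — ¬C is true.
  15. (¬E ∨ D ∨ B) — B is true.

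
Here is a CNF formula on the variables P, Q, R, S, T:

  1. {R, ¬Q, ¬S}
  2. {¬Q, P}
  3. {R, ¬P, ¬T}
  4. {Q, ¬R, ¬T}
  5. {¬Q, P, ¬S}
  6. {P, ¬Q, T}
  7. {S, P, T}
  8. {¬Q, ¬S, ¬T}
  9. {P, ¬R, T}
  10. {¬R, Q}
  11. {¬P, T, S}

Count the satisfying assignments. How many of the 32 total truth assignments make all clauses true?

Satisfying assignments:
  P=F Q=F R=F S=F T=T
  P=F Q=F R=F S=T T=F
  P=F Q=F R=F S=T T=T
  P=T Q=F R=F S=T T=F
  P=T Q=T R=T S=F T=T
  P=T Q=T R=T S=T T=F
That's 6 in total.

6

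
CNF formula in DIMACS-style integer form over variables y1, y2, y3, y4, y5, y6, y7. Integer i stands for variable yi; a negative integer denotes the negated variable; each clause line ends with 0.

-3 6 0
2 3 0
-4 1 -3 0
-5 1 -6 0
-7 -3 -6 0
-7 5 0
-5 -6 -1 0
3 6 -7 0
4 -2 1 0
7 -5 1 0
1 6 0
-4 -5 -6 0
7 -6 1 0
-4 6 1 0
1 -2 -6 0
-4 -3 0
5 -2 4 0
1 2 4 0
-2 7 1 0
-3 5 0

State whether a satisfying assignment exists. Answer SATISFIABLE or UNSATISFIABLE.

SATISFIABLE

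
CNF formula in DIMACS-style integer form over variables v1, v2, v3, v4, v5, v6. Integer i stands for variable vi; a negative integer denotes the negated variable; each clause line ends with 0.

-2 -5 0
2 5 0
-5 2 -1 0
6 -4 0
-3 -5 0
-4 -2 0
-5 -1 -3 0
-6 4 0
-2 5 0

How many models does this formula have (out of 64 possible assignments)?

The models are:
  v1=F v2=F v3=F v4=F v5=T v6=F
  v1=F v2=F v3=F v4=T v5=T v6=T
Count: 2.

2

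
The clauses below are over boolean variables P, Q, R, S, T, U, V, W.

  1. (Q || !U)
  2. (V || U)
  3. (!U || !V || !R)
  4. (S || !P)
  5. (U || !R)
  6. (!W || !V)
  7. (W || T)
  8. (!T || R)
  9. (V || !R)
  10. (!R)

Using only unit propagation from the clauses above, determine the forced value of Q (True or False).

True

Unit clause (!R) sets R = False.
(R || !T) with R = False leaves only !T, so T = False.
From (W || T) and T = False: W = True.
(!W || !V): since W = True, the clause reduces to (!V). V = False.
(U || V): since V = False, the clause reduces to (U). U = True.
(!U || Q) with U = True leaves only Q, so Q = True.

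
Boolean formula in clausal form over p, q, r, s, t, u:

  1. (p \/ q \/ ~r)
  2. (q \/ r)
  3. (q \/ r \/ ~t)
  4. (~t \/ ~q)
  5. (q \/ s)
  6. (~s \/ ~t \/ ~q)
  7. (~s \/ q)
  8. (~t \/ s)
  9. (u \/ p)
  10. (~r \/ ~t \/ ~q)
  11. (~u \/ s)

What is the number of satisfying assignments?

Split on q, then s.
  q=T, s=T: r free; 3 ways for (p,t,u) × 2^1 = 6.
  q=T, s=F: remaining (p,r,t,u) ∈ {(T,F,F,F); (T,T,F,F)} — 2.
  q=F, s=T: a clause becomes empty — 0.
  q=F, s=F: a clause becomes empty — 0.
Total: 6 + 2 + 0 + 0 = 8.

8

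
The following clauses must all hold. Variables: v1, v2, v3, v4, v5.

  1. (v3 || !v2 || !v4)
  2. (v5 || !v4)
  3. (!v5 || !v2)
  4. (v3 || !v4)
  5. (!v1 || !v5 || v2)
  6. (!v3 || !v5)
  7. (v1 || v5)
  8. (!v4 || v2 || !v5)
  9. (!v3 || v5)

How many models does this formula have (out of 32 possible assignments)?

The models are:
  v1=F v2=F v3=F v4=F v5=T
  v1=T v2=F v3=F v4=F v5=F
  v1=T v2=T v3=F v4=F v5=F
That's 3 in total.

3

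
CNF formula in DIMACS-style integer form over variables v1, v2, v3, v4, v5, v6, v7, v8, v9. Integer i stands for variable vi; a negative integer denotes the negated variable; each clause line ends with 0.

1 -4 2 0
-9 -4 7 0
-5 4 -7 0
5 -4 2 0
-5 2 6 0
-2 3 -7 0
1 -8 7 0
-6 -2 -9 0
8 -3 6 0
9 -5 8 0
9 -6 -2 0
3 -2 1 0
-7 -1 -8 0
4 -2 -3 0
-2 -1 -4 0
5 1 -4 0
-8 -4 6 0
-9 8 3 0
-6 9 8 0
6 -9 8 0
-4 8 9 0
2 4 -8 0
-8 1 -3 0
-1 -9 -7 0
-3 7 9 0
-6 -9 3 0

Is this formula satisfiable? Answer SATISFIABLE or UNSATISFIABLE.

Branch on v1: take v1 = True.
Set v2 = False and propagate.
Set v3 = False and propagate.
For the remaining variables, v4 = True, v5 = True, v6 = True, v7 = False, v8 = True, v9 = False works.
So v1=1, v2=0, v3=0, v4=1, v5=1, v6=1, v7=0, v8=1, v9=0 is a satisfying assignment.

SATISFIABLE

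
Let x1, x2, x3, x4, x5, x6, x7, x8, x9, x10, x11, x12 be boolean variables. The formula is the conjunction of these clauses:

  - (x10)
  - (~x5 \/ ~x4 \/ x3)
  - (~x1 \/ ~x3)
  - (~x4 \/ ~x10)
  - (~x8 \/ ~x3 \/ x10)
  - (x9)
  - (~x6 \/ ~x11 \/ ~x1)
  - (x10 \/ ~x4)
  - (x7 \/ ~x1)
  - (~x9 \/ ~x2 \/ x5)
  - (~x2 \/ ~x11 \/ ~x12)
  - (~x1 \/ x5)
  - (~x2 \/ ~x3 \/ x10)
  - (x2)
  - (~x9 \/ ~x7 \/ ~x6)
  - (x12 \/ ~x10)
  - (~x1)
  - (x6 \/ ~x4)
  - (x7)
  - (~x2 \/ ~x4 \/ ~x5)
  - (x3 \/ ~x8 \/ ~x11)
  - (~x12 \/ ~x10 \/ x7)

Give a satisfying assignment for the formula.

The clause (x10) is unit: x10 must be True.
The clause (~x4) is unit: x4 must be False.
The clause (x9) is unit: x9 must be True.
The clause (x2) is unit: x2 must be True.
(x5) is a unit clause, so x5 = True.
(x12) is a unit clause, so x12 = True.
The clause (~x11) is unit: x11 must be False.
Unit propagation: (~x1) forces x1 = False.
The clause (x7) is unit: x7 must be True.
The clause (~x6) is unit: x6 must be False.
x3, x8 are now unconstrained; take x3 = False, x8 = True.

x1=F, x2=T, x3=F, x4=F, x5=T, x6=F, x7=T, x8=T, x9=T, x10=T, x11=F, x12=T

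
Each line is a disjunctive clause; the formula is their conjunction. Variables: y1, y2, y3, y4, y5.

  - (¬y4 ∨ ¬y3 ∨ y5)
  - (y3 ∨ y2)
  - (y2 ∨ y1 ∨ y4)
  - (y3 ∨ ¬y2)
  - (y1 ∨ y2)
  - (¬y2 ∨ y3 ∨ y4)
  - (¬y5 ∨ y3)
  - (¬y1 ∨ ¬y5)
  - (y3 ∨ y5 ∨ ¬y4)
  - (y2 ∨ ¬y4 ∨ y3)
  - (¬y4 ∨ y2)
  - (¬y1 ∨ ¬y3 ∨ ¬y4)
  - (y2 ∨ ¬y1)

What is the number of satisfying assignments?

4

The models are:
  y1=F y2=T y3=T y4=F y5=F
  y1=F y2=T y3=T y4=F y5=T
  y1=F y2=T y3=T y4=T y5=T
  y1=T y2=T y3=T y4=F y5=F
Count: 4.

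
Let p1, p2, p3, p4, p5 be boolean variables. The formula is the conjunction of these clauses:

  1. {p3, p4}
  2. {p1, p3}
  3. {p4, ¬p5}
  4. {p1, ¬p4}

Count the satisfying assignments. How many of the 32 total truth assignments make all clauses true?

12

Split on p4, then p1.
  p4=1, p1=1: p2, p3, p5 free → 2^3 = 8.
  p4=1, p1=0: a clause becomes empty — 0.
  p4=0, p1=1: remaining (p2,p3,p5) ∈ {(0,1,0); (1,1,0)} — 2.
  p4=0, p1=0: remaining (p2,p3,p5) ∈ {(0,1,0); (1,1,0)} — 2.
Total: 8 + 0 + 2 + 2 = 12.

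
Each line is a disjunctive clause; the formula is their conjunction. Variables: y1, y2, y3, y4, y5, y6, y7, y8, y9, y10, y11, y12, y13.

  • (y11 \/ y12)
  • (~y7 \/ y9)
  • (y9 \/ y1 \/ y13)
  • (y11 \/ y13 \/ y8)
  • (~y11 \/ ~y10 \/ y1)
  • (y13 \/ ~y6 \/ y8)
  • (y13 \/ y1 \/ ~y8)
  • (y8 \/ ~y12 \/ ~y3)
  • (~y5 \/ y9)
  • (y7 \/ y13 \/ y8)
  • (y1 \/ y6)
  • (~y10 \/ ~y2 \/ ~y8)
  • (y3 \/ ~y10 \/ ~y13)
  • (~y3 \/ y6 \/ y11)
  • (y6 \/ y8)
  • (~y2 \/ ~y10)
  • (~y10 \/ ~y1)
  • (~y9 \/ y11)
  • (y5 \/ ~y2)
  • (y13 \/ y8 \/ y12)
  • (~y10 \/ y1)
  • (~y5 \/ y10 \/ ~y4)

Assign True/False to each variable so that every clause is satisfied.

y1=F, y2=F, y3=T, y4=F, y5=F, y6=T, y7=F, y8=T, y9=T, y10=F, y11=T, y12=F, y13=T

Check each clause:
  1. (y11 \/ y12) — y11 is true.
  2. (~y7 \/ y9) — ~y7 is true.
  3. (y13 \/ y1 \/ y9) — y13 is true.
  4. (y11 \/ y8 \/ y13) — y8 is true.
  5. (y1 \/ ~y10 \/ ~y11) — ~y10 is true.
  6. (y8 \/ y13 \/ ~y6) — y8 is true.
  7. (y13 \/ ~y8 \/ y1) — y13 is true.
  8. (y8 \/ ~y3 \/ ~y12) — y8 is true.
  9. (~y5 \/ y9) — y9 is true.
  10. (y7 \/ y13 \/ y8) — y8 is true.
  11. (y1 \/ y6) — y6 is true.
  12. (~y10 \/ ~y8 \/ ~y2) — ~y10 is true.
  13. (~y13 \/ ~y10 \/ y3) — y3 is true.
  14. (y6 \/ y11 \/ ~y3) — y11 is true.
  15. (y6 \/ y8) — y8 is true.
  16. (~y10 \/ ~y2) — ~y10 is true.
  17. (~y1 \/ ~y10) — ~y1 is true.
  18. (y11 \/ ~y9) — y11 is true.
  19. (y5 \/ ~y2) — ~y2 is true.
  20. (y13 \/ y8 \/ y12) — y8 is true.
  21. (~y10 \/ y1) — ~y10 is true.
  22. (~y4 \/ ~y5 \/ y10) — ~y5 is true.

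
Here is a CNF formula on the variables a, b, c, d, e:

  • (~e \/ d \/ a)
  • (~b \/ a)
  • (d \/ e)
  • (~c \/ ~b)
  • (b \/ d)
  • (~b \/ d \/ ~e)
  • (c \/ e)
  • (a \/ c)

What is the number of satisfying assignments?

The models are:
  a=0 b=0 c=1 d=1 e=0
  a=0 b=0 c=1 d=1 e=1
  a=1 b=0 c=0 d=1 e=1
  a=1 b=0 c=1 d=1 e=0
  a=1 b=0 c=1 d=1 e=1
  a=1 b=1 c=0 d=1 e=1
That's 6 in total.

6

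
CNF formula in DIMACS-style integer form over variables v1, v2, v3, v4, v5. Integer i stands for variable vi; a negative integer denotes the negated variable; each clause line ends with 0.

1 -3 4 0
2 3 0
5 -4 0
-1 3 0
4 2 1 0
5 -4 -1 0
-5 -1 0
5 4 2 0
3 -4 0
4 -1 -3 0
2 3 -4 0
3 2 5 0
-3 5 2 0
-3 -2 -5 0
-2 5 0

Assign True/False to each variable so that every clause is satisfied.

v1=False, v2=True, v3=False, v4=False, v5=True

Branch on v1: take v1 = False.
Branch on v2: take v2 = True.
  then v5 is forced to True.
  then v3 is forced to False.
  then v4 is forced to False.
Every clause has at least one true literal under this assignment.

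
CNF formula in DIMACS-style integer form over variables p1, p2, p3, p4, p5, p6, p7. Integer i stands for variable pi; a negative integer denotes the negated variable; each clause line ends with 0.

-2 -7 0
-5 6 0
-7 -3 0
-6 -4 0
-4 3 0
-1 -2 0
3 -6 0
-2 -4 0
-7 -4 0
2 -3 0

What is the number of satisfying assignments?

8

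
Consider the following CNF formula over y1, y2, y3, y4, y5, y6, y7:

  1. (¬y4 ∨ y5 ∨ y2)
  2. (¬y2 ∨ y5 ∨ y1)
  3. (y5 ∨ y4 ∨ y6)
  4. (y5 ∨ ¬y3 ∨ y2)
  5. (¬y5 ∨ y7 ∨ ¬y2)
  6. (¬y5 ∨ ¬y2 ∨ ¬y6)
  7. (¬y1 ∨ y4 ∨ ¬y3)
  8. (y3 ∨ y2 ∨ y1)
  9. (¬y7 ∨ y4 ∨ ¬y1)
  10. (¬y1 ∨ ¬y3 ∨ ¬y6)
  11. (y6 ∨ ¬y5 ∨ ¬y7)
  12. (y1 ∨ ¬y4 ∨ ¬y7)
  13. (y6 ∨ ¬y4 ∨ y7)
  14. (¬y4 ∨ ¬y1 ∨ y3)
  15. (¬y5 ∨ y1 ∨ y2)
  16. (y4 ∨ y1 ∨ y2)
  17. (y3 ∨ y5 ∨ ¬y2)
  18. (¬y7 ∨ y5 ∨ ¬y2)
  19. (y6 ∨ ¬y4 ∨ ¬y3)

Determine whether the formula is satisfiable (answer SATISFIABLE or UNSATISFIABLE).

SATISFIABLE

Set y1 = True and propagate.
Set y2 = False and propagate.
For the remaining variables, y3 = False, y4 = False, y5 = False, y6 = True, y7 = False works.
Every clause has at least one true literal under this assignment.
So y1=T, y2=F, y3=F, y4=F, y5=F, y6=T, y7=F is a satisfying assignment.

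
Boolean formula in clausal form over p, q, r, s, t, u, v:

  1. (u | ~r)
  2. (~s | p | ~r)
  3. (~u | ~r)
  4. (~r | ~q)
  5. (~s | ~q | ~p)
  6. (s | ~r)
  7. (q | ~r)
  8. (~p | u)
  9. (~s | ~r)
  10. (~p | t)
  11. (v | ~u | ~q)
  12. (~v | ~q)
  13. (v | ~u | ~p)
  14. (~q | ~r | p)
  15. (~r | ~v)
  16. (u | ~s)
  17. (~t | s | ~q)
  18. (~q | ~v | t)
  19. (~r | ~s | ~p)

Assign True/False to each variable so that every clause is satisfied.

p=F, q=F, r=F, s=F, t=F, u=T, v=F

r occurs only negated in the remaining clauses — set r = False.
Try p = False.
The remaining clauses are satisfied by q = False, s = False, t = False, u = True, v = False.
Every clause has at least one true literal under this assignment.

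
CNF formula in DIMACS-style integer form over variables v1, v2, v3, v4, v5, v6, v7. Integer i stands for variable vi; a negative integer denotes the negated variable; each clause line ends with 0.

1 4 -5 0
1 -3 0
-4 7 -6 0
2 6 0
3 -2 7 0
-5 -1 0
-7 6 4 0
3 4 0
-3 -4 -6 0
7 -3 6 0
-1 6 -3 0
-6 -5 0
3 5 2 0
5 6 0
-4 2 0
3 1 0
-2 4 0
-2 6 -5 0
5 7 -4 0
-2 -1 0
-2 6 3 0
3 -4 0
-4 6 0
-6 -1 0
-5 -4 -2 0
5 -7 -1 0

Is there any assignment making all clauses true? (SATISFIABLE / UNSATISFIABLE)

UNSATISFIABLE

v6 = True:
  propagation gives v5=False, v1=False, v3=False; an empty clause results — contradiction.
v6 = False:
  propagation gives v2=True, v5=True; an empty clause results — contradiction.
Every branch closes, so no satisfying assignment exists.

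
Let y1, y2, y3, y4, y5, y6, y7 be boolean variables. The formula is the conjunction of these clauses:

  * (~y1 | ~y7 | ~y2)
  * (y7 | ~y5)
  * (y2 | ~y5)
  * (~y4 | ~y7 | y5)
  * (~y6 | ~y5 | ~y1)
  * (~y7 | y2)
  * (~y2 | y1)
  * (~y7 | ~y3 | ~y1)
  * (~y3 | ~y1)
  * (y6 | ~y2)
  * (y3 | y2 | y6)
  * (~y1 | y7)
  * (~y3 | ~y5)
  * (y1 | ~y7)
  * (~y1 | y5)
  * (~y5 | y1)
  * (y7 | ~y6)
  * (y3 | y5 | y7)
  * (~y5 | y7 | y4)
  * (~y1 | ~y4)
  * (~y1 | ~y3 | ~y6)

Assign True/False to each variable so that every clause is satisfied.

Set y1 = False and propagate.
  then y2 is forced to False.
  then y5 is forced to False.
  then y7 is forced to False.
  then y6 is forced to False.
  then y3 is forced to True.
y4 is now unconstrained; take y4 = False.
Every clause has at least one true literal under this assignment.

y1=0, y2=0, y3=1, y4=0, y5=0, y6=0, y7=0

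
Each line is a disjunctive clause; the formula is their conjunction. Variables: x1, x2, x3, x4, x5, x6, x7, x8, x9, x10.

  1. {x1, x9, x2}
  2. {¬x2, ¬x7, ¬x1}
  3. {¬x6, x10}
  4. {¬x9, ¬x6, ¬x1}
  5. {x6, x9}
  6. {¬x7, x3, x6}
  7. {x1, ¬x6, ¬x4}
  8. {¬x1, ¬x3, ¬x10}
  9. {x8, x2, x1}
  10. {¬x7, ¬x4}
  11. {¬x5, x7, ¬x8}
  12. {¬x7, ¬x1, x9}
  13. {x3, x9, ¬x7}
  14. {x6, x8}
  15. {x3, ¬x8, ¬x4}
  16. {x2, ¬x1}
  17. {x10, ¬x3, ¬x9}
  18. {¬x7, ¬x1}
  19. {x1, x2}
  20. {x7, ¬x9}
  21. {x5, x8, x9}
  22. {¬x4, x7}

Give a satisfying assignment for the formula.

x1=False  x2=True  x3=True  x4=False  x5=True  x6=False  x7=True  x8=True  x9=True  x10=True

Check each clause:
  1. {x9, x2, x1} — x9 is true.
  2. {¬x1, ¬x2, ¬x7} — ¬x1 is true.
  3. {x10, ¬x6} — x10 is true.
  4. {¬x9, ¬x6, ¬x1} — ¬x6 is true.
  5. {x9, x6} — x9 is true.
  6. {¬x7, x6, x3} — x3 is true.
  7. {x1, ¬x6, ¬x4} — ¬x6 is true.
  8. {¬x10, ¬x1, ¬x3} — ¬x1 is true.
  9. {x8, x2, x1} — x8 is true.
  10. {¬x7, ¬x4} — ¬x4 is true.
  11. {¬x5, x7, ¬x8} — x7 is true.
  12. {¬x7, ¬x1, x9} — ¬x1 is true.
  13. {x9, x3, ¬x7} — x3 is true.
  14. {x8, x6} — x8 is true.
  15. {¬x4, x3, ¬x8} — x3 is true.
  16. {¬x1, x2} — x2 is true.
  17. {¬x9, x10, ¬x3} — x10 is true.
  18. {¬x1, ¬x7} — ¬x1 is true.
  19. {x1, x2} — x2 is true.
  20. {¬x9, x7} — x7 is true.
  21. {x9, x5, x8} — x8 is true.
  22. {¬x4, x7} — ¬x4 is true.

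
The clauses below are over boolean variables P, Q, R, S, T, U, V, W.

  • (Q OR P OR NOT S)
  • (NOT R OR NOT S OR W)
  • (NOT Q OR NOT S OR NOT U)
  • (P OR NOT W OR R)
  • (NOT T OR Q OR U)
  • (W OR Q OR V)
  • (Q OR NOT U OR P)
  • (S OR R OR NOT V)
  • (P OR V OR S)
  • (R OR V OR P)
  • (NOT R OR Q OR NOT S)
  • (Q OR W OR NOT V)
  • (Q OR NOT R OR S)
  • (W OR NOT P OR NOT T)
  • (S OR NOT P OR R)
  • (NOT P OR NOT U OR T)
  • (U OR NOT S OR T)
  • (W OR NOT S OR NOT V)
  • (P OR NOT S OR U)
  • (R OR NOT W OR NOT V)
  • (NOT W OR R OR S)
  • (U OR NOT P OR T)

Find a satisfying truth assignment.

P=F  Q=T  R=T  S=F  T=F  U=T  V=T  W=T

Check each clause:
  1. (NOT S OR P OR Q) — Q is true.
  2. (W OR NOT R OR NOT S) — W is true.
  3. (NOT U OR NOT S OR NOT Q) — NOT S is true.
  4. (NOT W OR R OR P) — R is true.
  5. (U OR NOT T OR Q) — Q is true.
  6. (W OR V OR Q) — W is true.
  7. (NOT U OR Q OR P) — Q is true.
  8. (S OR NOT V OR R) — R is true.
  9. (V OR P OR S) — V is true.
  10. (R OR P OR V) — R is true.
  11. (Q OR NOT R OR NOT S) — Q is true.
  12. (NOT V OR Q OR W) — W is true.
  13. (NOT R OR S OR Q) — Q is true.
  14. (W OR NOT P OR NOT T) — W is true.
  15. (R OR S OR NOT P) — R is true.
  16. (T OR NOT U OR NOT P) — NOT P is true.
  17. (U OR NOT S OR T) — NOT S is true.
  18. (W OR NOT S OR NOT V) — W is true.
  19. (P OR NOT S OR U) — NOT S is true.
  20. (NOT V OR NOT W OR R) — R is true.
  21. (R OR S OR NOT W) — R is true.
  22. (U OR NOT P OR T) — U is true.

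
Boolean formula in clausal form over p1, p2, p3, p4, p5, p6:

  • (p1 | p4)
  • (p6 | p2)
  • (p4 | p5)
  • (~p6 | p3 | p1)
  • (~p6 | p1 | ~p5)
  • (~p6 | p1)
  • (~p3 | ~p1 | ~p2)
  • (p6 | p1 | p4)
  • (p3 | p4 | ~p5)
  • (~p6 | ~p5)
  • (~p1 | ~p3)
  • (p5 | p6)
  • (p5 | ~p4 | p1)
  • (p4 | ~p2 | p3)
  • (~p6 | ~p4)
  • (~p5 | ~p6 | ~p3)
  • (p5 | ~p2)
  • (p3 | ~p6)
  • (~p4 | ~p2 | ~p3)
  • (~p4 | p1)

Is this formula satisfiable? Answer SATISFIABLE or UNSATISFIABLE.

SATISFIABLE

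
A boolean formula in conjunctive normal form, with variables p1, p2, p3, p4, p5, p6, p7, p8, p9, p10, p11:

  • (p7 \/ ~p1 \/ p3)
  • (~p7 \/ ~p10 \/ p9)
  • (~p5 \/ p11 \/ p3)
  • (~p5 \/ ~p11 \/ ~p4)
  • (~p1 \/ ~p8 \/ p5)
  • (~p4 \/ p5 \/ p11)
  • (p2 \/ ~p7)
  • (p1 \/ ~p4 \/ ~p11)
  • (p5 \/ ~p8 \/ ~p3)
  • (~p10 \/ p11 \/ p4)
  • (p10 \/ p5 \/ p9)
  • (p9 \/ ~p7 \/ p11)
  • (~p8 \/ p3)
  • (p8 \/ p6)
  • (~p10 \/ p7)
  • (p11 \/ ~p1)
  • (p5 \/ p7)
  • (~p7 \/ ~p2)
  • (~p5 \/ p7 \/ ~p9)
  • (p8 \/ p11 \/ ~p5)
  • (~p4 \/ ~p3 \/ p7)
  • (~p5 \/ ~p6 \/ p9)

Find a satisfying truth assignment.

Try p1 = False.
Set p2 = False and propagate.
  then p7 is forced to False.
  then p10 is forced to False.
  then p5 is forced to True.
  then p9 is forced to False.
  then p6 is forced to False.
  then p8 is forced to True.
  then p3 is forced to True.
  then p4 is forced to False.
p11 is now unconstrained; take p11 = False.
Every clause has at least one true literal under this assignment.

p1=F, p2=F, p3=T, p4=F, p5=T, p6=F, p7=F, p8=T, p9=F, p10=F, p11=F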